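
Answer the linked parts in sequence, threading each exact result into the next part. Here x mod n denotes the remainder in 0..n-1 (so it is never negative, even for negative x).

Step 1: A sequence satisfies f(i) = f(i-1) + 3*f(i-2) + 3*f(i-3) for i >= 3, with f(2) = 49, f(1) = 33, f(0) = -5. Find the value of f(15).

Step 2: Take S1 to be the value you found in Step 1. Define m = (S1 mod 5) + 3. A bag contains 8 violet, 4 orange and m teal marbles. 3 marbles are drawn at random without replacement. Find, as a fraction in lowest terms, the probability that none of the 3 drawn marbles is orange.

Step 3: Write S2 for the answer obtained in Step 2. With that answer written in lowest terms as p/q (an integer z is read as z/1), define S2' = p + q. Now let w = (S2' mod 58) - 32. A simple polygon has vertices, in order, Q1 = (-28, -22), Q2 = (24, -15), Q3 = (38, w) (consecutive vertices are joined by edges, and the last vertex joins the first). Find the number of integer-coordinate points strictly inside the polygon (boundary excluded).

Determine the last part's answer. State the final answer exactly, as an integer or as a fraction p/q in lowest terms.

Step 1: f(3) = 1*(49) + 3*(33) + 3*(-5) = 133; iterating: f(3)=133, f(4)=379, f(5)=925, f(6)=2461, f(7)=6373, f(8)=16531, f(9)=43033, f(10)=111745, f(11)=290437, f(12)=754771, f(13)=1961317, f(14)=5096941, f(15)=13245205; answer 13245205
Step 2: S1 = 13245205; m = 3; total draws C(15,3) = 455; favorable C(11,3) = 165; P = 33/91; answer 33/91
Step 3: S2 = 33/91; threaded value p + q = 124; w = -24; cross terms: (-28*-15 - 24*-22)=948, (24*-24 - 38*-15)=-6, (38*-22 - -28*-24)=-1508; twice the area = |-566| = 566; area = 283; boundary points = 1 + 1 + 2 = 4; strictly interior points = area - boundary/2 + 1 = 282; answer 282

282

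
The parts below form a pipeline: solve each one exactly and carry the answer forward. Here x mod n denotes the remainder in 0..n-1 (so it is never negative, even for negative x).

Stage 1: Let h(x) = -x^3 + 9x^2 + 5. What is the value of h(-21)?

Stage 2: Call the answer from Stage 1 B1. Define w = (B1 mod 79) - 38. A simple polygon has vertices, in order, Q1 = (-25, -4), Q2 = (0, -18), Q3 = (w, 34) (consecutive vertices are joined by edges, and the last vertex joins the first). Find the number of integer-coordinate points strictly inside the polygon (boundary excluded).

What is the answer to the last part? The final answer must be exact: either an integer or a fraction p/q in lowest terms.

676

Stage 1: -1*(-21)^3 + 9*(-21)^2 + 5 = (9261) + (3969) + (5) = 13235; answer 13235
Stage 2: B1 = 13235; w = 4; cross terms: (-25*-18 - 0*-4)=450, (0*34 - 4*-18)=72, (4*-4 - -25*34)=834; twice the area = |1356| = 1356; area = 678; boundary points = 1 + 4 + 1 = 6; strictly interior points = area - boundary/2 + 1 = 676; answer 676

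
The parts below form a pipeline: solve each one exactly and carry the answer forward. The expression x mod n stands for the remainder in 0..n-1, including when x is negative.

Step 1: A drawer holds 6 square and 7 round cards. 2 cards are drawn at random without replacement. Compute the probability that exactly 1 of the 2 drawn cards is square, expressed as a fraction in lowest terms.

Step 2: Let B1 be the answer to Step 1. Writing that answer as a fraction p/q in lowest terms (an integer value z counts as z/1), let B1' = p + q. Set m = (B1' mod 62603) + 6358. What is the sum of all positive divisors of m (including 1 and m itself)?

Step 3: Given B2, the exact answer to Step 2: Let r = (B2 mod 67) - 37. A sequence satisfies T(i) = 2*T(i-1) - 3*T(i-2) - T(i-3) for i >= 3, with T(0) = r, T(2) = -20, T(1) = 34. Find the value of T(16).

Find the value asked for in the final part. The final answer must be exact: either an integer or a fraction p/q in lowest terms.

-430664

Step 1: total draws C(13,2) = 78; favorable C(6,1)*C(7,1) = 42; P = 7/13; answer 7/13
Step 2: B1 = 7/13; threaded value p + q = 20; m = 6378; 6378 = 2 * 3 * 1063; sigma = (1 + 2) * (1 + 3) * (1 + 1063) = 3 * 4 * 1064 = 12768; answer 12768
Step 3: B2 = 12768; r = 1; T(3) = 2*(-20) - 3*(34) - 1*(1) = -143; iterating: T(3)=-143, T(4)=-260, T(5)=-71, T(6)=781, T(7)=2035, T(8)=1798, T(9)=-3290, T(10)=-14009, T(11)=-19946, T(12)=5425, T(13)=84697, T(14)=173065, T(15)=86614, T(16)=-430664; answer -430664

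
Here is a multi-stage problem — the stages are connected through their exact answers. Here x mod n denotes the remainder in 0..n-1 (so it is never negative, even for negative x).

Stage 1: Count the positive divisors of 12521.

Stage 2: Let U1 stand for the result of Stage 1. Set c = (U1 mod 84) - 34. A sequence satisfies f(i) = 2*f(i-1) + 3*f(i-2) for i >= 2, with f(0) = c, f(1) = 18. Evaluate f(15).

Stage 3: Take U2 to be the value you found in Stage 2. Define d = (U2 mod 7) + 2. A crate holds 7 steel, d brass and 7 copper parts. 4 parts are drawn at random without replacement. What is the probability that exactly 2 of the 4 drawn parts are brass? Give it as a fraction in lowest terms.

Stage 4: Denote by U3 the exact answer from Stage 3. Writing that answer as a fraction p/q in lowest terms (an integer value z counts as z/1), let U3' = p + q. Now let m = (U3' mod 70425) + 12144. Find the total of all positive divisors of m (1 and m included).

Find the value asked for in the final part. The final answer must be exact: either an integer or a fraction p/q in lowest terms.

15300

Stage 1: 12521 = 19 * 659; number of divisors = (1+1) * (1+1) = 4; answer 4
Stage 2: U1 = 4; c = -30; f(2) = 2*(18) + 3*(-30) = -54; iterating: f(2)=-54, f(3)=-54, f(4)=-270, f(5)=-702, f(6)=-2214, f(7)=-6534, f(8)=-19710, f(9)=-59022, f(10)=-177174, f(11)=-531414, f(12)=-1594350, f(13)=-4782942, f(14)=-14348934, f(15)=-43046694; answer -43046694
Stage 3: U2 = -43046694; d = 4; total draws C(18,4) = 3060; favorable C(4,2)*C(14,2) = 546; P = 91/510; answer 91/510
Stage 4: U3 = 91/510; threaded value p + q = 601; m = 12745; 12745 = 5 * 2549; sigma = (1 + 5) * (1 + 2549) = 6 * 2550 = 15300; answer 15300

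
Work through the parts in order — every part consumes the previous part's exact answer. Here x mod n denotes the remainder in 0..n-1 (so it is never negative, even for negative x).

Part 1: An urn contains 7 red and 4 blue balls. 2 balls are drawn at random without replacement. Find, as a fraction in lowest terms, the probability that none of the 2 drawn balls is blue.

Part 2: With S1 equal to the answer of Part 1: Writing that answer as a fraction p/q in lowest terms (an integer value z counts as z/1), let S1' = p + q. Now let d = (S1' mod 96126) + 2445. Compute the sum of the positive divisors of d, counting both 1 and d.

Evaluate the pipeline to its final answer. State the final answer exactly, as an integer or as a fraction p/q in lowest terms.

Part 1: total draws C(11,2) = 55; favorable C(7,2) = 21; P = 21/55; answer 21/55
Part 2: S1 = 21/55; threaded value p + q = 76; d = 2521; 2521 is prime, so its only divisors are 1 and 2521; sigma = 1 + 2521 = 2522; answer 2522

2522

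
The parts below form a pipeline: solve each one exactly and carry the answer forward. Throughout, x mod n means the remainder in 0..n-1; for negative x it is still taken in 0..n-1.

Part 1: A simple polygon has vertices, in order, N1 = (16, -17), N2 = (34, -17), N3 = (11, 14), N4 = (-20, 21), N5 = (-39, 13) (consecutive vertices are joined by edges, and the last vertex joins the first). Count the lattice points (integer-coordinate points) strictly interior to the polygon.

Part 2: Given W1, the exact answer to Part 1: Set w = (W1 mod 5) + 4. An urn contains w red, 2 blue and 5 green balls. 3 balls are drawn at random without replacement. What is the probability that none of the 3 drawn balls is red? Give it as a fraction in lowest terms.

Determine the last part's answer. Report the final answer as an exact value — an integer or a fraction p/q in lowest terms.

Part 1: cross terms: (16*-17 - 34*-17)=306, (34*14 - 11*-17)=663, (11*21 - -20*14)=511, (-20*13 - -39*21)=559, (-39*-17 - 16*13)=455; twice the area = |2494| = 2494; area = 1247; boundary points = 18 + 1 + 1 + 1 + 5 = 26; strictly interior points = area - boundary/2 + 1 = 1235; answer 1235
Part 2: W1 = 1235; w = 4; total draws C(11,3) = 165; favorable C(7,3) = 35; P = 7/33; answer 7/33

7/33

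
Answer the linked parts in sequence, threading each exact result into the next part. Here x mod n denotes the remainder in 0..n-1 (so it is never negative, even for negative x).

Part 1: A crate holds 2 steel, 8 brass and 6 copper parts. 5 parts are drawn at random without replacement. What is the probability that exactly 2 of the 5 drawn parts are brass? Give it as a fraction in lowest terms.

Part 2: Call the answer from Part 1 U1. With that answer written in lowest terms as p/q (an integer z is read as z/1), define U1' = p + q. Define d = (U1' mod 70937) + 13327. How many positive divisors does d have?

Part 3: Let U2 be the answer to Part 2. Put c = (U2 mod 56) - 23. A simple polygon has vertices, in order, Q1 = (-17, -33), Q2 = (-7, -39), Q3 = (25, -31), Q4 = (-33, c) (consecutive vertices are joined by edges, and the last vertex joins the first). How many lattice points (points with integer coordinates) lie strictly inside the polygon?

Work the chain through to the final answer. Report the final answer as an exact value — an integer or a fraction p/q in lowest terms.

Part 1: total draws C(16,5) = 4368; favorable C(8,2)*C(8,3) = 1568; P = 14/39; answer 14/39
Part 2: U1 = 14/39; threaded value p + q = 53; d = 13380; 13380 = 2^2 * 3 * 5 * 223; number of divisors = (2+1) * (1+1) * (1+1) * (1+1) = 24; answer 24
Part 3: U2 = 24; c = 1; cross terms: (-17*-39 - -7*-33)=432, (-7*-31 - 25*-39)=1192, (25*1 - -33*-31)=-998, (-33*-33 - -17*1)=1106; twice the area = |1732| = 1732; area = 866; boundary points = 2 + 8 + 2 + 2 = 14; strictly interior points = area - boundary/2 + 1 = 860; answer 860

860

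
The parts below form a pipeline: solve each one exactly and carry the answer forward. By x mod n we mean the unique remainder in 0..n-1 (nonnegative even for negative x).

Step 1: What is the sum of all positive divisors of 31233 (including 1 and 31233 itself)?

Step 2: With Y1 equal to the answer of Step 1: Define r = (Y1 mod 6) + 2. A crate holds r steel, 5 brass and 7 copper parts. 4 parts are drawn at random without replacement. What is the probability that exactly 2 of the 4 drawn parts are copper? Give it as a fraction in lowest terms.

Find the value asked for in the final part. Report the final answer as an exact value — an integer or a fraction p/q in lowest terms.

63/143

Step 1: 31233 = 3 * 29 * 359; sigma = (1 + 3) * (1 + 29) * (1 + 359) = 4 * 30 * 360 = 43200; answer 43200
Step 2: Y1 = 43200; r = 2; total draws C(14,4) = 1001; favorable C(7,2)*C(7,2) = 441; P = 63/143; answer 63/143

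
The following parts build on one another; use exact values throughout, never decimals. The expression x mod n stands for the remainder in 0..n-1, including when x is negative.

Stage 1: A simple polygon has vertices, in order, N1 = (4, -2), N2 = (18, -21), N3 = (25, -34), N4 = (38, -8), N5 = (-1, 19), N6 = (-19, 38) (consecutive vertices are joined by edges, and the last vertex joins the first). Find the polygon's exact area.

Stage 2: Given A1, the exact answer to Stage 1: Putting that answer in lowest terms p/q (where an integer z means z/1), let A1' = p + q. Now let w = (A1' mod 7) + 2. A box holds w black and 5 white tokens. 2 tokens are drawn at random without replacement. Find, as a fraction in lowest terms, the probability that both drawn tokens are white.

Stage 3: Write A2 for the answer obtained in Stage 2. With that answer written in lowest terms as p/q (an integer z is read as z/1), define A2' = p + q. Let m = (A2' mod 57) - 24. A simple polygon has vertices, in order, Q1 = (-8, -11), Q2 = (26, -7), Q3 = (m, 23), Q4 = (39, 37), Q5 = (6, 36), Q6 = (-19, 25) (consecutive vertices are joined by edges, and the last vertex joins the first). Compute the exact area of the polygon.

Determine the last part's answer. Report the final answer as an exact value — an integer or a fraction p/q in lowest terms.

Stage 1: cross terms: (4*-21 - 18*-2)=-48, (18*-34 - 25*-21)=-87, (25*-8 - 38*-34)=1092, (38*19 - -1*-8)=714, (-1*38 - -19*19)=323, (-19*-2 - 4*38)=-114; twice the area = |1880| = 1880; area = 940; answer 940
Stage 2: A1 = 940; threaded value p + q = 941; w = 5; total draws C(10,2) = 45; favorable C(5,2) = 10; P = 2/9; answer 2/9
Stage 3: A2 = 2/9; threaded value p + q = 11; m = -13; cross terms: (-8*-7 - 26*-11)=342, (26*23 - -13*-7)=507, (-13*37 - 39*23)=-1378, (39*36 - 6*37)=1182, (6*25 - -19*36)=834, (-19*-11 - -8*25)=409; twice the area = |1896| = 1896; area = 948; answer 948

948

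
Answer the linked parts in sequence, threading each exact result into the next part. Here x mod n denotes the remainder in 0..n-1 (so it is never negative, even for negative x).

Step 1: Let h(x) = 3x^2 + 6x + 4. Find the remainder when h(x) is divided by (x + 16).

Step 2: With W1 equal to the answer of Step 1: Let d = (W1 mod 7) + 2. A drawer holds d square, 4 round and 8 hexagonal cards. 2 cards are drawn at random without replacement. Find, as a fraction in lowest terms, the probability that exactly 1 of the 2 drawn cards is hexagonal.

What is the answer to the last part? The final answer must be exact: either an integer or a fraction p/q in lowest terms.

Step 1: remainder = value at the root: 3*(-16)^2 + 6*(-16)^1 + 4 = (768) + (-96) + (4) = 676; answer 676
Step 2: W1 = 676; d = 6; total draws C(18,2) = 153; favorable C(8,1)*C(10,1) = 80; P = 80/153; answer 80/153

80/153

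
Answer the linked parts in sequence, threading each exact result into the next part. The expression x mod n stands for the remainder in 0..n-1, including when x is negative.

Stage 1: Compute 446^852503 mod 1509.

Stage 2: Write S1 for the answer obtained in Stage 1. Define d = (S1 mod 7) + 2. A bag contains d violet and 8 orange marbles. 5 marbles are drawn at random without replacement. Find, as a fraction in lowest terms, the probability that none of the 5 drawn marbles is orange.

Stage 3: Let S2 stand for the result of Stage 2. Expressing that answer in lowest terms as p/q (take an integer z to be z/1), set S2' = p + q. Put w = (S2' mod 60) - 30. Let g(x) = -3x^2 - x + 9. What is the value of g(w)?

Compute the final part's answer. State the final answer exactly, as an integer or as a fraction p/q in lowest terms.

Stage 1: squarings mod 1509: 446^1=446, 446^2=1237, 446^4=43, 446^8=340, 446^16=916, 446^32=52, 446^64=1195, 446^128=511, 446^256=64, 446^512=1078, 446^1024=154, 446^2048=1081, 446^4096=595, 446^8192=919, 446^16384=1030, 446^32768=73, 446^65536=802, 446^131072=370, 446^262144=1090, 446^524288=517; 446^852503 = 446^1 * 446^2 * 446^4 * 446^16 * 446^512 * 446^65536 * 446^262144 * 446^524288 = 452 (mod 1509); answer 452
Stage 2: S1 = 452; d = 6; total draws C(14,5) = 2002; favorable C(6,5) = 6; P = 3/1001; answer 3/1001
Stage 3: S2 = 3/1001; threaded value p + q = 1004; w = 14; -3*(14)^2 - 1*(14)^1 + 9 = (-588) + (-14) + (9) = -593; answer -593

-593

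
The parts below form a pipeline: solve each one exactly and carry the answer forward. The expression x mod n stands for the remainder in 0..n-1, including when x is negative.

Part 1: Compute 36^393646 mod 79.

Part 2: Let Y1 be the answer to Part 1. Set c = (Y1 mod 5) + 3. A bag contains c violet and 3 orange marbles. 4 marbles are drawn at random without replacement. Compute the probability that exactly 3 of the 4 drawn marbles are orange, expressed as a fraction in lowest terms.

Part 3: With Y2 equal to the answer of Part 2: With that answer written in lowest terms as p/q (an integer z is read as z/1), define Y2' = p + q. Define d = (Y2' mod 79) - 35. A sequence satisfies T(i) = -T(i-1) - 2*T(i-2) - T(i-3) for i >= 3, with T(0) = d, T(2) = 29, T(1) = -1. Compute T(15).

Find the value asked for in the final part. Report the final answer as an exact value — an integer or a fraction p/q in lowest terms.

-809

Part 1: squarings mod 79: 36^1=36, 36^2=32, 36^4=76, 36^8=9, 36^16=2, 36^32=4, 36^64=16, 36^128=19, 36^256=45, 36^512=50, 36^1024=51, 36^2048=73, 36^4096=36, 36^8192=32, 36^16384=76, 36^32768=9, 36^65536=2, 36^131072=4, 36^262144=16; 36^393646 = 36^2 * 36^4 * 36^8 * 36^32 * 36^128 * 36^256 * 36^131072 * 36^262144 = 13 (mod 79); answer 13
Part 2: Y1 = 13; c = 6; total draws C(9,4) = 126; favorable C(3,3)*C(6,1) = 6; P = 1/21; answer 1/21
Part 3: Y2 = 1/21; threaded value p + q = 22; d = -13; T(3) = -1*(29) - 2*(-1) - 1*(-13) = -14; iterating: T(3)=-14, T(4)=-43, T(5)=42, T(6)=58, T(7)=-99, T(8)=-59, T(9)=199, T(10)=18, T(11)=-357, T(12)=122, T(13)=574, T(14)=-461, T(15)=-809; answer -809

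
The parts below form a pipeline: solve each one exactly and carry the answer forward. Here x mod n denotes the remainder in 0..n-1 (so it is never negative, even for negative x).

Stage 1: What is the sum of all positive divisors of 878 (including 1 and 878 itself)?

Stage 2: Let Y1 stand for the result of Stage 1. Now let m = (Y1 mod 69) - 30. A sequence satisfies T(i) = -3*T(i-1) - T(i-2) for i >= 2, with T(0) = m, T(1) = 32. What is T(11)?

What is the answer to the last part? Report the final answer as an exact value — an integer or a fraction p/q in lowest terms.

424687

Stage 1: 878 = 2 * 439; sigma = (1 + 2) * (1 + 439) = 3 * 440 = 1320; answer 1320
Stage 2: Y1 = 1320; m = -21; T(2) = -3*(32) - 1*(-21) = -75; iterating: T(2)=-75, T(3)=193, T(4)=-504, T(5)=1319, T(6)=-3453, T(7)=9040, T(8)=-23667, T(9)=61961, T(10)=-162216, T(11)=424687; answer 424687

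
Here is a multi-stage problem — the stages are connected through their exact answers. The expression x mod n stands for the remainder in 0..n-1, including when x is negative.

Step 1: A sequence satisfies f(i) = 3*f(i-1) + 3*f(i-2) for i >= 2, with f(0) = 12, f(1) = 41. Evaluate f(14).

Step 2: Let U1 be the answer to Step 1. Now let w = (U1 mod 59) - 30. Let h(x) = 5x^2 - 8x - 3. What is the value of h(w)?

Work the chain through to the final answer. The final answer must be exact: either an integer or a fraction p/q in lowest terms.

1837

Step 1: f(2) = 3*(41) + 3*(12) = 159; iterating: f(2)=159, f(3)=600, f(4)=2277, f(5)=8631, f(6)=32724, f(7)=124065, f(8)=470367, f(9)=1783296, f(10)=6760989, f(11)=25632855, f(12)=97181532, f(13)=368443161, f(14)=1396874079; answer 1396874079
Step 2: U1 = 1396874079; w = 20; 5*(20)^2 - 8*(20)^1 - 3 = (2000) + (-160) + (-3) = 1837; answer 1837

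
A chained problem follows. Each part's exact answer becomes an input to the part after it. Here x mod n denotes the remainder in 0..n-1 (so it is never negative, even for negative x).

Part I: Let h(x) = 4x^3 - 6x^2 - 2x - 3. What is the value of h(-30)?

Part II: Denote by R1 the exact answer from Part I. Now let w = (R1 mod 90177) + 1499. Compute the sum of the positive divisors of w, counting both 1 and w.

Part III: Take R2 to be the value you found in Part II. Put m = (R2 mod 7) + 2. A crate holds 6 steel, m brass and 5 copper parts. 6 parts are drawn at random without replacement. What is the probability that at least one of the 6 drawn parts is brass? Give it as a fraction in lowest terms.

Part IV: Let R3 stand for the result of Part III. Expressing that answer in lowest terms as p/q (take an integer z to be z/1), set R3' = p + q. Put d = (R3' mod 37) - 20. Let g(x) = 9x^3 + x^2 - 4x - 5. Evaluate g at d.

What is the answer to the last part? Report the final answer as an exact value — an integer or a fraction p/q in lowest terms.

Part I: 4*(-30)^3 - 6*(-30)^2 - 2*(-30)^1 - 3 = (-108000) + (-5400) + (60) + (-3) = -113343; answer -113343
Part II: R1 = -113343; w = 68510; 68510 = 2 * 5 * 13 * 17 * 31; sigma = (1 + 2) * (1 + 5) * (1 + 13) * (1 + 17) * (1 + 31) = 3 * 6 * 14 * 18 * 32 = 145152; answer 145152
Part III: R2 = 145152; m = 2; total draws C(13,6) = 1716; complement C(11,6) = 462; favorable 1716 - 462 = 1254; P = 19/26; answer 19/26
Part IV: R3 = 19/26; threaded value p + q = 45; d = -12; 9*(-12)^3 + 1*(-12)^2 - 4*(-12)^1 - 5 = (-15552) + (144) + (48) + (-5) = -15365; answer -15365

-15365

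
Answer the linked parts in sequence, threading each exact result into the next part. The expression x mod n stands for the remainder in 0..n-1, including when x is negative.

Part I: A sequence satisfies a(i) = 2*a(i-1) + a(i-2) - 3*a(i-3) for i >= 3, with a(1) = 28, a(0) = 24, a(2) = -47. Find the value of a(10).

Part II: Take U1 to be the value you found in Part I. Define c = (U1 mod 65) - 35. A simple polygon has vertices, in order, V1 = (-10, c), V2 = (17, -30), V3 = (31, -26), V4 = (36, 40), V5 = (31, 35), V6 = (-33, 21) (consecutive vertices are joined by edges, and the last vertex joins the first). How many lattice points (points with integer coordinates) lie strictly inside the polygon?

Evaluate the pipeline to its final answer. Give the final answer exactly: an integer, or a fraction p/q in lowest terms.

Part I: a(3) = 2*(-47) + 1*(28) - 3*(24) = -138; iterating: a(3)=-138, a(4)=-407, a(5)=-811, a(6)=-1615, a(7)=-2820, a(8)=-4822, a(9)=-7619, a(10)=-11600; answer -11600
Part II: U1 = -11600; c = 0; cross terms: (-10*-30 - 17*0)=300, (17*-26 - 31*-30)=488, (31*40 - 36*-26)=2176, (36*35 - 31*40)=20, (31*21 - -33*35)=1806, (-33*0 - -10*21)=210; twice the area = |5000| = 5000; area = 2500; boundary points = 3 + 2 + 1 + 5 + 2 + 1 = 14; strictly interior points = area - boundary/2 + 1 = 2494; answer 2494

2494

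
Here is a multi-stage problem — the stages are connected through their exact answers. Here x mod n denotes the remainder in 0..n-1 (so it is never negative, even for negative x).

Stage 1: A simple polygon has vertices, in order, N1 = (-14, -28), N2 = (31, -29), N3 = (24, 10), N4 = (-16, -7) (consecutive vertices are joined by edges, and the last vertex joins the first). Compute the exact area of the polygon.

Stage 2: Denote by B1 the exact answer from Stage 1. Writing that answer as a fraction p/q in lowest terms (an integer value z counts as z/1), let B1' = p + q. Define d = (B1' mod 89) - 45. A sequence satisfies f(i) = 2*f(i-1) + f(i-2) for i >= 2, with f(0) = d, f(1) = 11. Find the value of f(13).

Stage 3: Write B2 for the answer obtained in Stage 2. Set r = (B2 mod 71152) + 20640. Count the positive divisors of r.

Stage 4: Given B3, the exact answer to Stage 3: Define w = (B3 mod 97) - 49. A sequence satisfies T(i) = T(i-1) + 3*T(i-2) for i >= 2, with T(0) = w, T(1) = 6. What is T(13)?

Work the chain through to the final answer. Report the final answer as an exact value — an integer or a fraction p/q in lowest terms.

Stage 1: cross terms: (-14*-29 - 31*-28)=1274, (31*10 - 24*-29)=1006, (24*-7 - -16*10)=-8, (-16*-28 - -14*-7)=350; twice the area = |2622| = 2622; area = 1311; answer 1311
Stage 2: B1 = 1311; threaded value p + q = 1312; d = 21; f(2) = 2*(11) + 1*(21) = 43; iterating: f(2)=43, f(3)=97, f(4)=237, f(5)=571, f(6)=1379, f(7)=3329, f(8)=8037, f(9)=19403, f(10)=46843, f(11)=113089, f(12)=273021, f(13)=659131; answer 659131
Stage 3: B2 = 659131; r = 39403; 39403 = 7 * 13 * 433; number of divisors = (1+1) * (1+1) * (1+1) = 8; answer 8
Stage 4: B3 = 8; w = -41; T(2) = 1*(6) + 3*(-41) = -117; iterating: T(2)=-117, T(3)=-99, T(4)=-450, T(5)=-747, T(6)=-2097, T(7)=-4338, T(8)=-10629, T(9)=-23643, T(10)=-55530, T(11)=-126459, T(12)=-293049, T(13)=-672426; answer -672426

-672426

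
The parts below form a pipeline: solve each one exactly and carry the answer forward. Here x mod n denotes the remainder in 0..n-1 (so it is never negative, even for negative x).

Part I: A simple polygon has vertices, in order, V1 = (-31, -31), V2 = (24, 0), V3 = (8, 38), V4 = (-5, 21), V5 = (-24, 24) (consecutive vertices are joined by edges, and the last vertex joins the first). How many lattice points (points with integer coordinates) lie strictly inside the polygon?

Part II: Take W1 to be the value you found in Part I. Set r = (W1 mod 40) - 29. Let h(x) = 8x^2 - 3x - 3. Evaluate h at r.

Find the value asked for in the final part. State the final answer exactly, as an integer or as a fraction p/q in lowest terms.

533

Part I: cross terms: (-31*0 - 24*-31)=744, (24*38 - 8*0)=912, (8*21 - -5*38)=358, (-5*24 - -24*21)=384, (-24*-31 - -31*24)=1488; twice the area = |3886| = 3886; area = 1943; boundary points = 1 + 2 + 1 + 1 + 1 = 6; strictly interior points = area - boundary/2 + 1 = 1941; answer 1941
Part II: W1 = 1941; r = -8; 8*(-8)^2 - 3*(-8)^1 - 3 = (512) + (24) + (-3) = 533; answer 533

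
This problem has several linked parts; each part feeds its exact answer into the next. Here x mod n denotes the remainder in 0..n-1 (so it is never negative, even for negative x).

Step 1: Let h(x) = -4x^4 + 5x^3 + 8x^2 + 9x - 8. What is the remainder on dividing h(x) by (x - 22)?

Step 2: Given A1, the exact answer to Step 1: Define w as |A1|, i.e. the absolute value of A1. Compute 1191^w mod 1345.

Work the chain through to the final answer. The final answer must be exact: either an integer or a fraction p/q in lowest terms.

1196

Step 1: remainder = value at the root: -4*(22)^4 + 5*(22)^3 + 8*(22)^2 + 9*(22)^1 - 8 = (-937024) + (53240) + (3872) + (198) + (-8) = -879722; answer -879722
Step 2: A1 = -879722; w = 879722; squarings mod 1345: 1191^1=1191, 1191^2=851, 1191^4=591, 1191^8=926, 1191^16=711, 1191^32=1146, 1191^64=596, 1191^128=136, 1191^256=1011, 1191^512=1266, 1191^1024=861, 1191^2048=226, 1191^4096=1311, 1191^8192=1156, 1191^16384=751, 1191^32768=446, 1191^65536=1201, 1191^131072=561, 1191^262144=1336, 1191^524288=81; 1191^879722 = 1191^2 * 1191^8 * 1191^32 * 1191^64 * 1191^1024 * 1191^2048 * 1191^8192 * 1191^16384 * 1191^65536 * 1191^262144 * 1191^524288 = 1196 (mod 1345); answer 1196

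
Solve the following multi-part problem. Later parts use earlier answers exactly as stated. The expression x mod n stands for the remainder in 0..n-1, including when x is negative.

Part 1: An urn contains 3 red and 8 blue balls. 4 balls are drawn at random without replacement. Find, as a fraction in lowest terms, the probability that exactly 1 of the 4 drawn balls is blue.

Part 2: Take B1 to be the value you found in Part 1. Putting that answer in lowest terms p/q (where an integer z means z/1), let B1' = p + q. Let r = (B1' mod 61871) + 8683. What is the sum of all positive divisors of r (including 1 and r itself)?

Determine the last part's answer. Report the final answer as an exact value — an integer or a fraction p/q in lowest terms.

15498

Part 1: total draws C(11,4) = 330; favorable C(8,1)*C(3,3) = 8; P = 4/165; answer 4/165
Part 2: B1 = 4/165; threaded value p + q = 169; r = 8852; 8852 = 2^2 * 2213; sigma = (1 + 2 + 4) * (1 + 2213) = 7 * 2214 = 15498; answer 15498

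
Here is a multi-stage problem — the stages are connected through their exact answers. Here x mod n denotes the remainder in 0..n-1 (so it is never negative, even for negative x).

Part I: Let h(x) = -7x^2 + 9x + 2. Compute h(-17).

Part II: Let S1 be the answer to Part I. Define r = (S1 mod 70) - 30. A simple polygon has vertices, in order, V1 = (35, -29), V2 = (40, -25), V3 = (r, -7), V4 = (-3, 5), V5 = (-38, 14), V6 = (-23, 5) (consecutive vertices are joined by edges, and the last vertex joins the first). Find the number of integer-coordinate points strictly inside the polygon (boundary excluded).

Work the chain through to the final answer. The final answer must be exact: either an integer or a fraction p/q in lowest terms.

913

Part I: -7*(-17)^2 + 9*(-17)^1 + 2 = (-2023) + (-153) + (2) = -2174; answer -2174
Part II: S1 = -2174; r = 36; cross terms: (35*-25 - 40*-29)=285, (40*-7 - 36*-25)=620, (36*5 - -3*-7)=159, (-3*14 - -38*5)=148, (-38*5 - -23*14)=132, (-23*-29 - 35*5)=492; twice the area = |1836| = 1836; area = 918; boundary points = 1 + 2 + 3 + 1 + 3 + 2 = 12; strictly interior points = area - boundary/2 + 1 = 913; answer 913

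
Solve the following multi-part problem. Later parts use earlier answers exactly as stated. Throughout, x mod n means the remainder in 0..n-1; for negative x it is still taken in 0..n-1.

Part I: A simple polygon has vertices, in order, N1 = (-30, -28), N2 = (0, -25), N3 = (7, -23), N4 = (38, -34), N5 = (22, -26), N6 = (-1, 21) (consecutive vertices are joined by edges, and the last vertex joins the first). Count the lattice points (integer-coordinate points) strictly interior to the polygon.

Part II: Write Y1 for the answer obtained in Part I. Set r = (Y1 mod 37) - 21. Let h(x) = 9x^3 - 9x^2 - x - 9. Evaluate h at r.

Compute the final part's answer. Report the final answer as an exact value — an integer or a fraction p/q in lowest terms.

-725

Part I: cross terms: (-30*-25 - 0*-28)=750, (0*-23 - 7*-25)=175, (7*-34 - 38*-23)=636, (38*-26 - 22*-34)=-240, (22*21 - -1*-26)=436, (-1*-28 - -30*21)=658; twice the area = |2415| = 2415; area = 2415/2; boundary points = 3 + 1 + 1 + 8 + 1 + 1 = 15; strictly interior points = area - boundary/2 + 1 = 1201; answer 1201
Part II: Y1 = 1201; r = -4; 9*(-4)^3 - 9*(-4)^2 - 1*(-4)^1 - 9 = (-576) + (-144) + (4) + (-9) = -725; answer -725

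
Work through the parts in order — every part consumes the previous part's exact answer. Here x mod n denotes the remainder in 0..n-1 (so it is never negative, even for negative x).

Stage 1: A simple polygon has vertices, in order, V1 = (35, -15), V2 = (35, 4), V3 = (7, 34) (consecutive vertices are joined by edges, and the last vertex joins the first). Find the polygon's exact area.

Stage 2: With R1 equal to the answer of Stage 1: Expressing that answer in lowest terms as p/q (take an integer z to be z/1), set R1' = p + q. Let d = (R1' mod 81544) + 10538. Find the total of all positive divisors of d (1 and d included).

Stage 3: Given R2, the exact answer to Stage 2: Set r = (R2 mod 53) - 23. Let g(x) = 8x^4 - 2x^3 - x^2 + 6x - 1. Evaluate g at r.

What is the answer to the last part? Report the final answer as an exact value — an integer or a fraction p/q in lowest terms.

658154

Stage 1: cross terms: (35*4 - 35*-15)=665, (35*34 - 7*4)=1162, (7*-15 - 35*34)=-1295; twice the area = |532| = 532; area = 266; answer 266
Stage 2: R1 = 266; threaded value p + q = 267; d = 10805; 10805 = 5 * 2161; sigma = (1 + 5) * (1 + 2161) = 6 * 2162 = 12972; answer 12972
Stage 3: R2 = 12972; r = 17; 8*(17)^4 - 2*(17)^3 - 1*(17)^2 + 6*(17)^1 - 1 = (668168) + (-9826) + (-289) + (102) + (-1) = 658154; answer 658154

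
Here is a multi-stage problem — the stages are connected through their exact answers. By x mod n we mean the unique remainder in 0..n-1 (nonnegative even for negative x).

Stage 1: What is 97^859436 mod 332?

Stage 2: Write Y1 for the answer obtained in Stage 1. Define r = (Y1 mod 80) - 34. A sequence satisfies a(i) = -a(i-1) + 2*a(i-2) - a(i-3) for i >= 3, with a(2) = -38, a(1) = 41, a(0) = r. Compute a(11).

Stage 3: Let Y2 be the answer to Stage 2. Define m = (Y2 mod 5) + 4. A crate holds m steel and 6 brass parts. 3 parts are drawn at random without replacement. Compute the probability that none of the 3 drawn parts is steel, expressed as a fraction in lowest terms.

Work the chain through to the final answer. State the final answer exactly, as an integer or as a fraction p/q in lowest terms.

1/6

Stage 1: squarings mod 332: 97^1=97, 97^2=113, 97^4=153, 97^8=169, 97^16=9, 97^32=81, 97^64=253, 97^128=265, 97^256=173, 97^512=49, 97^1024=77, 97^2048=285, 97^4096=217, 97^8192=277, 97^16384=37, 97^32768=41, 97^65536=21, 97^131072=109, 97^262144=261, 97^524288=61; 97^859436 = 97^4 * 97^8 * 97^32 * 97^256 * 97^1024 * 97^2048 * 97^4096 * 97^65536 * 97^262144 * 97^524288 = 93 (mod 332); answer 93
Stage 2: Y1 = 93; r = -21; a(3) = -1*(-38) + 2*(41) - 1*(-21) = 141; iterating: a(3)=141, a(4)=-258, a(5)=578, a(6)=-1235, a(7)=2649, a(8)=-5697, a(9)=12230, a(10)=-26273, a(11)=56430; answer 56430
Stage 3: Y2 = 56430; m = 4; total draws C(10,3) = 120; favorable C(6,3) = 20; P = 1/6; answer 1/6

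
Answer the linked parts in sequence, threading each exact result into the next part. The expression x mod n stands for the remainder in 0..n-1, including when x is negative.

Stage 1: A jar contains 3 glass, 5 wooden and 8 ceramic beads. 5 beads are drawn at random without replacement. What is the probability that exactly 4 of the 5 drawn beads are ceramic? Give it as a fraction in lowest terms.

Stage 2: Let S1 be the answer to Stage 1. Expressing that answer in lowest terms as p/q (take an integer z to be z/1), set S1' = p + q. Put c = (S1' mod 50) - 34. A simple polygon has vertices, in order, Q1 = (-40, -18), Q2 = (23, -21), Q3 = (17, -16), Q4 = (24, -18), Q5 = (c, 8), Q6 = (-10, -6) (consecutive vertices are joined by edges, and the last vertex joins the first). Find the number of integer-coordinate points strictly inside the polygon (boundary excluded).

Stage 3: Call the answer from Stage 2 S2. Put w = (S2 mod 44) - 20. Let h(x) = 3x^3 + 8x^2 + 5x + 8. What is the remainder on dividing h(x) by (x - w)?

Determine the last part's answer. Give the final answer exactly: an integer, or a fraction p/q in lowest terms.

Stage 1: total draws C(16,5) = 4368; favorable C(8,4)*C(8,1) = 560; P = 5/39; answer 5/39
Stage 2: S1 = 5/39; threaded value p + q = 44; c = 10; cross terms: (-40*-21 - 23*-18)=1254, (23*-16 - 17*-21)=-11, (17*-18 - 24*-16)=78, (24*8 - 10*-18)=372, (10*-6 - -10*8)=20, (-10*-18 - -40*-6)=-60; twice the area = |1653| = 1653; area = 1653/2; boundary points = 3 + 1 + 1 + 2 + 2 + 6 = 15; strictly interior points = area - boundary/2 + 1 = 820; answer 820
Stage 3: S2 = 820; w = 8; remainder = value at the root: 3*(8)^3 + 8*(8)^2 + 5*(8)^1 + 8 = (1536) + (512) + (40) + (8) = 2096; answer 2096

2096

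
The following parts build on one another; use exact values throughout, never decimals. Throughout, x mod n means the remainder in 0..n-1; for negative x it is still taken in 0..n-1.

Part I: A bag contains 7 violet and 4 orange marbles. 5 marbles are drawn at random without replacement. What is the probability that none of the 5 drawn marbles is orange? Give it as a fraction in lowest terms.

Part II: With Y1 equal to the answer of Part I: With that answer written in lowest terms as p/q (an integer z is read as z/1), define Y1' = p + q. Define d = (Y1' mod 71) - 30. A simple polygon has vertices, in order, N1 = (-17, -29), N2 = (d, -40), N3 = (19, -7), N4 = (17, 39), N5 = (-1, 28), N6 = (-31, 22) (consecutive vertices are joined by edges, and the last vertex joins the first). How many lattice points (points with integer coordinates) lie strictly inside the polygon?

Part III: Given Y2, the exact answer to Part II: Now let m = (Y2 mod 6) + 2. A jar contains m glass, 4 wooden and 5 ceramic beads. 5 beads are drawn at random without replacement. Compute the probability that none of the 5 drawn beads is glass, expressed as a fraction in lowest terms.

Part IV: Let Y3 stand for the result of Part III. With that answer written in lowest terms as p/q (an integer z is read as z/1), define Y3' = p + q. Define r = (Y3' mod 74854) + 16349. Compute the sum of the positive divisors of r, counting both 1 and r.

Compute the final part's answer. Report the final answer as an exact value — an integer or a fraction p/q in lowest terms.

Part I: total draws C(11,5) = 462; favorable C(7,5) = 21; P = 1/22; answer 1/22
Part II: Y1 = 1/22; threaded value p + q = 23; d = -7; cross terms: (-17*-40 - -7*-29)=477, (-7*-7 - 19*-40)=809, (19*39 - 17*-7)=860, (17*28 - -1*39)=515, (-1*22 - -31*28)=846, (-31*-29 - -17*22)=1273; twice the area = |4780| = 4780; area = 2390; boundary points = 1 + 1 + 2 + 1 + 6 + 1 = 12; strictly interior points = area - boundary/2 + 1 = 2385; answer 2385
Part III: Y2 = 2385; m = 5; total draws C(14,5) = 2002; favorable C(9,5) = 126; P = 9/143; answer 9/143
Part IV: Y3 = 9/143; threaded value p + q = 152; r = 16501; 16501 = 29 * 569; sigma = (1 + 29) * (1 + 569) = 30 * 570 = 17100; answer 17100

17100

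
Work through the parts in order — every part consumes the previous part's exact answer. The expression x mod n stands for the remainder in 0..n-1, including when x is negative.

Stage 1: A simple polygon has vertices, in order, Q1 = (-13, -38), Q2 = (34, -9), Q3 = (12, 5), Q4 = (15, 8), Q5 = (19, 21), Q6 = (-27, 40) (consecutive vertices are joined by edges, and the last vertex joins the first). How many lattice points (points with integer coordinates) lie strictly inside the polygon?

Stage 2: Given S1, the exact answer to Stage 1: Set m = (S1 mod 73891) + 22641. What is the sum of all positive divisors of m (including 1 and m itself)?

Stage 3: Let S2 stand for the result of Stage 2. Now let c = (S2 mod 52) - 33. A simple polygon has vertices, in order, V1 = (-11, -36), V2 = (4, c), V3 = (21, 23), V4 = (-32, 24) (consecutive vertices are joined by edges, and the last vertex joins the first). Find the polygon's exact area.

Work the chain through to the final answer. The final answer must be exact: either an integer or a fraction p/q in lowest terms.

Stage 1: cross terms: (-13*-9 - 34*-38)=1409, (34*5 - 12*-9)=278, (12*8 - 15*5)=21, (15*21 - 19*8)=163, (19*40 - -27*21)=1327, (-27*-38 - -13*40)=1546; twice the area = |4744| = 4744; area = 2372; boundary points = 1 + 2 + 3 + 1 + 1 + 2 = 10; strictly interior points = area - boundary/2 + 1 = 2368; answer 2368
Stage 2: S1 = 2368; m = 25009; 25009 = 89 * 281; sigma = (1 + 89) * (1 + 281) = 90 * 282 = 25380; answer 25380
Stage 3: S2 = 25380; c = -29; cross terms: (-11*-29 - 4*-36)=463, (4*23 - 21*-29)=701, (21*24 - -32*23)=1240, (-32*-36 - -11*24)=1416; twice the area = |3820| = 3820; area = 1910; answer 1910

1910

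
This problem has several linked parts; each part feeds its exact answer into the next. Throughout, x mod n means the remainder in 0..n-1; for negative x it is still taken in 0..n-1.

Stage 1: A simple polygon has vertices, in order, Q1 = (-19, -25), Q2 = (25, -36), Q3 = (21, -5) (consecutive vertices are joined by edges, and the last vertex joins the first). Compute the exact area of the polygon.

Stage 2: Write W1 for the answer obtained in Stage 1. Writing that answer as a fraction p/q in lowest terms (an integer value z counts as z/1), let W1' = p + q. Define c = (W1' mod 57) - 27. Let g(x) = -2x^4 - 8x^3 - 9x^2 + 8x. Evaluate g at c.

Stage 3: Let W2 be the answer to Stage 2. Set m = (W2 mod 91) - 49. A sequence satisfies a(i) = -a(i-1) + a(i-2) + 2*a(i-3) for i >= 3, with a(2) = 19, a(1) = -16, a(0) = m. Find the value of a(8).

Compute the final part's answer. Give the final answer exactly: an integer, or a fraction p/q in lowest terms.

-9

Stage 1: cross terms: (-19*-36 - 25*-25)=1309, (25*-5 - 21*-36)=631, (21*-25 - -19*-5)=-620; twice the area = |1320| = 1320; area = 660; answer 660
Stage 2: W1 = 660; threaded value p + q = 661; c = 7; -2*(7)^4 - 8*(7)^3 - 9*(7)^2 + 8*(7)^1 = (-4802) + (-2744) + (-441) + (56) = -7931; answer -7931
Stage 3: W2 = -7931; m = 28; a(3) = -1*(19) + 1*(-16) + 2*(28) = 21; iterating: a(3)=21, a(4)=-34, a(5)=93, a(6)=-85, a(7)=110, a(8)=-9; answer -9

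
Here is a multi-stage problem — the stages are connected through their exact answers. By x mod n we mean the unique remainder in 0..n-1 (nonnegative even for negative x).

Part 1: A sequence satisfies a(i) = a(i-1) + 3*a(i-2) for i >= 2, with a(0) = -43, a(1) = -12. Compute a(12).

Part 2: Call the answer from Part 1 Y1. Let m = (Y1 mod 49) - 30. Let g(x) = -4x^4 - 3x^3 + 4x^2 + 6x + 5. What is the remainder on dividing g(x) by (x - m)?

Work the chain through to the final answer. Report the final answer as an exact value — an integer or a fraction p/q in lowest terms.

Part 1: a(2) = 1*(-12) + 3*(-43) = -141; iterating: a(2)=-141, a(3)=-177, a(4)=-600, a(5)=-1131, a(6)=-2931, a(7)=-6324, a(8)=-15117, a(9)=-34089, a(10)=-79440, a(11)=-181707, a(12)=-420027; answer -420027
Part 2: Y1 = -420027; m = -29; remainder = value at the root: -4*(-29)^4 - 3*(-29)^3 + 4*(-29)^2 + 6*(-29)^1 + 5 = (-2829124) + (73167) + (3364) + (-174) + (5) = -2752762; answer -2752762

-2752762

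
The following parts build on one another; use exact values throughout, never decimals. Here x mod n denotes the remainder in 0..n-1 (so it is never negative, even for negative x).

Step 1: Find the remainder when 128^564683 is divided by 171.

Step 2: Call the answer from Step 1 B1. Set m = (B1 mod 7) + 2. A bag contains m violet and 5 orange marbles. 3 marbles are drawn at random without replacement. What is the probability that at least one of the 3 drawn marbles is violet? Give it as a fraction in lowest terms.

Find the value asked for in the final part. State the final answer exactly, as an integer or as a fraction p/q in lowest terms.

Step 1: squarings mod 171: 128^1=128, 128^2=139, 128^4=169, 128^8=4, 128^16=16, 128^32=85, 128^64=43, 128^128=139, 128^256=169, 128^512=4, 128^1024=16, 128^2048=85, 128^4096=43, 128^8192=139, 128^16384=169, 128^32768=4, 128^65536=16, 128^131072=85, 128^262144=43, 128^524288=139; 128^564683 = 128^1 * 128^2 * 128^8 * 128^64 * 128^128 * 128^256 * 128^1024 * 128^2048 * 128^4096 * 128^32768 * 128^524288 = 86 (mod 171); answer 86
Step 2: B1 = 86; m = 4; total draws C(9,3) = 84; complement C(5,3) = 10; favorable 84 - 10 = 74; P = 37/42; answer 37/42

37/42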